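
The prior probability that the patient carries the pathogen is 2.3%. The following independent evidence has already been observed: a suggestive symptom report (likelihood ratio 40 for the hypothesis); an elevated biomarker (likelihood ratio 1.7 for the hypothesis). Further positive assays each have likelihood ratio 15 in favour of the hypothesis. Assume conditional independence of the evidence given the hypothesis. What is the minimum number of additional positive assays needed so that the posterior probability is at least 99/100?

2

Prior odds = 0.023/0.977 = 23/977.
Combined Bayes factor of the evidence already in hand = 40 × 1.7 = 68.
Odds after that evidence = (23/977) × 68 = 1564/977.
Target odds = 0.99/0.01 = 99.
Need 15ⁿ ≥ 99 ÷ (1564/977) = 96723/1564.
15¹ = 15 falls short of 96723/1564 but 15² = 225 reaches it, so n = 2.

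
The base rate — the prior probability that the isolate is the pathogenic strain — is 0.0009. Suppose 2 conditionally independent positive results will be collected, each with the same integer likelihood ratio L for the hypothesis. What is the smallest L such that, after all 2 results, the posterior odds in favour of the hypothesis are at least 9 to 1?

100

Prior odds = 0.0009/0.9991 = 9/9991.
Target odds = 9.
Need L² ≥ 9 ÷ (9/9991) = 9991.
99² = 9801 < 9991 ≤ 10000 = 100², so L = 100.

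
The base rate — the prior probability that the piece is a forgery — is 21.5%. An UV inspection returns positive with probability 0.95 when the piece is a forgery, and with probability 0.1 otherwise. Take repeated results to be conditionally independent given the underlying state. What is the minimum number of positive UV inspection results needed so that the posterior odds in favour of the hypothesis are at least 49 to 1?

3

Prior odds: 0.215 ÷ 0.785 = 43/157.
Likelihood ratio of a positive result = 0.95/0.1 = 9.5.
Target odds = 49.
Need (43/157) × 9.5ⁿ ≥ 49, i.e. 9.5ⁿ ≥ 7693/43.
9.5² = 90.25 falls short of 7693/43 but 9.5³ = 857.375 reaches it, so n = 3.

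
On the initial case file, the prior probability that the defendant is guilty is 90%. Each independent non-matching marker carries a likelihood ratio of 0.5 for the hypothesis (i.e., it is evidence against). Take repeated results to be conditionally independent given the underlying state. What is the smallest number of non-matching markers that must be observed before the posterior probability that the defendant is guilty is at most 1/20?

8

Prior odds: 0.9 ÷ 0.1 = 9.
Likelihood ratio per non-matching marker = 0.5.
Target posterior odds = 0.05/0.95 = 1/19.
Need 9 × 0.5ⁿ ≤ 1/19, i.e. 0.5ⁿ ≤ 1/171.
0.5⁷ = 0.0078125 is still above 1/171 but 0.5⁸ = 0.00390625 is at or below it, so n = 8.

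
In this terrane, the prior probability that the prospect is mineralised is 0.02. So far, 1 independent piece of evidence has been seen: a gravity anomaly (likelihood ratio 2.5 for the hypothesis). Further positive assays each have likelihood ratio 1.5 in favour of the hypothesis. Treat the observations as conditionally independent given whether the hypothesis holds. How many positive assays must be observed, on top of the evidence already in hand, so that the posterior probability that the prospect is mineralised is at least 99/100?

Prior odds = 0.02/0.98 = 1/49.
Bayes factor of the evidence already in hand = 2.5.
Odds after that evidence = (1/49) × 2.5 = 5/98.
Target odds = 0.99/0.01 = 99.
Need 1.5ⁿ ≥ 99 ÷ (5/98) = 1940.4.
1.5¹⁸ = 387420489/262144 falls short of 1940.4 but 1.5¹⁹ ≈2216.84 reaches it, so n = 19.

19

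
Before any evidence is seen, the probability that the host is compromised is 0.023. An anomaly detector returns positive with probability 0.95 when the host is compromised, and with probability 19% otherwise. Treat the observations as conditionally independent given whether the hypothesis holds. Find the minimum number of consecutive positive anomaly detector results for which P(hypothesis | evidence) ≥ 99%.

6

Prior odds: 0.023 ÷ 0.977 = 23/977.
Likelihood ratio of a positive result = 0.95/0.19 = 5.
Target posterior odds = 0.99/0.01 = 99.
Require 5ⁿ ≥ 99 ÷ (23/977) = 96723/23.
5⁵ = 3125 falls short of 96723/23 but 5⁶ = 15625 reaches it, so n = 6.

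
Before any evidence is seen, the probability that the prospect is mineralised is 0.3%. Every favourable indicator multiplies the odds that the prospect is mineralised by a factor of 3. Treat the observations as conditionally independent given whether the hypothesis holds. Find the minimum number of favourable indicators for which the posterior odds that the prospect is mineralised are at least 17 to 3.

Prior odds = 0.003/0.997 = 3/997.
Likelihood ratio per favourable indicator = 3.
Target odds = 17/3.
Need (3/997) × 3ⁿ ≥ 17/3, i.e. 3ⁿ ≥ 16949/9.
3⁶ = 729 falls short of 16949/9 but 3⁷ = 2187 reaches it, so n = 7.

7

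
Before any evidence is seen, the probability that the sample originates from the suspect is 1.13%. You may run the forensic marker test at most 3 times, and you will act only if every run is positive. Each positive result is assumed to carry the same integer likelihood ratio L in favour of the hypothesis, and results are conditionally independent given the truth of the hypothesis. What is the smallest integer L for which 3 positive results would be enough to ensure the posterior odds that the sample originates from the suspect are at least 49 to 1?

Prior odds = 0.0113/0.9887 = 113/9887.
Target odds = 49.
Need L³ ≥ 49 ÷ (113/9887) = 484463/113.
16³ = 4096 < 484463/113 ≤ 4913 = 17³, so L = 17.

17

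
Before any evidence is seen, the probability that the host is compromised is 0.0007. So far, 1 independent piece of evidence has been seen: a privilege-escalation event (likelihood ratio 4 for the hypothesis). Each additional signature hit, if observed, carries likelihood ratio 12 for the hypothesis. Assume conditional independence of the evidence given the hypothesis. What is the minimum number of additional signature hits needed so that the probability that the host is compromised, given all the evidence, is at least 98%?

Prior odds = 0.0007/0.9993 = 7/9993.
Bayes factor of the evidence already in hand = 4.
Odds after that evidence = (7/9993) × 4 = 28/9993.
Target odds = 0.98/0.02 = 49.
Need 12ⁿ ≥ 49 ÷ (28/9993) = 17487.75.
12³ = 1728 falls short of 17487.75 but 12⁴ = 20736 reaches it, so n = 4.

4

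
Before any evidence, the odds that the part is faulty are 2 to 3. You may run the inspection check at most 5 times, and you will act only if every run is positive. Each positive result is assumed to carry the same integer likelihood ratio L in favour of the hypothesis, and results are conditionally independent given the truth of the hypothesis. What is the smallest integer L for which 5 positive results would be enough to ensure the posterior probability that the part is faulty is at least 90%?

Prior odds = 2/3.
Target odds = 0.9/0.1 = 9.
Need L⁵ ≥ 9 ÷ (2/3) = 13.5.
1⁵ = 1 < 13.5 ≤ 32 = 2⁵, so L = 2.

2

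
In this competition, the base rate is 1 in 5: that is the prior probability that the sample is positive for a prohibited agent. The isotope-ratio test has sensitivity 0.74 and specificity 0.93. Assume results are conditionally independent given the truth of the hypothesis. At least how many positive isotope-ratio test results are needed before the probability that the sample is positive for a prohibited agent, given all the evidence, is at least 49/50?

Prior odds: 0.2 ÷ 0.8 = 0.25.
False-positive rate = 1 − 0.93 = 0.07; likelihood ratio of a positive = 0.74/0.07 = 74/7.
Target posterior odds = 0.98/0.02 = 49.
Need 0.25 × (74/7)ⁿ ≥ 49, i.e. (74/7)ⁿ ≥ 196.
(74/7)² = 5476/49 falls short of 196 but (74/7)³ = 405224/343 reaches it, so n = 3.

3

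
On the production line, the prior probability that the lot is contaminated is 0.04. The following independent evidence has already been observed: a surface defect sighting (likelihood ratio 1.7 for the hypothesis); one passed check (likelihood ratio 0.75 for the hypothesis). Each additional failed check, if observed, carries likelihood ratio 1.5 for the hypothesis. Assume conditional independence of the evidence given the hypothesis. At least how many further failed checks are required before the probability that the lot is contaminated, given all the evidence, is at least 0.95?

Prior odds = 0.04/0.96 = 1/24.
Combined Bayes factor of the evidence already in hand = 1.7 × 0.75 = 1.275.
Odds after that evidence = (1/24) × 1.275 = 0.053125.
Target odds = 0.95/0.05 = 19.
Need 1.5ⁿ ≥ 19 ÷ 0.053125 = 6080/17.
1.5¹⁴ = 4782969/16384 falls short of 6080/17 but 1.5¹⁵ = 14348907/32768 reaches it, so n = 15.

15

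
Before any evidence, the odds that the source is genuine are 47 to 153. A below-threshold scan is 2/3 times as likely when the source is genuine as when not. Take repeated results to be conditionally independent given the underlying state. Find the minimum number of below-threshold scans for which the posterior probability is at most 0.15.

2

Prior odds = 47/153.
Likelihood ratio per below-threshold scan = 2/3.
Target posterior odds = 0.15/0.85 = 3/17.
Require (2/3)ⁿ ≤ 3/17 ÷ (47/153) = 27/47.
(2/3)¹ = 2/3 is still above 27/47 but (2/3)² = 4/9 is at or below it, so n = 2.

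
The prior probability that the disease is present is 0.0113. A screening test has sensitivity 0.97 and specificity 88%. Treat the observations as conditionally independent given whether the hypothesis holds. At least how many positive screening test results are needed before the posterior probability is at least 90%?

4

Prior odds: 0.0113 ÷ 0.9887 = 113/9887.
False-positive rate = 1 − 0.88 = 0.12; likelihood ratio of a positive = 0.97/0.12 = 97/12.
Target odds: 0.9 ÷ 0.1 = 9.
Require (97/12)ⁿ ≥ 9 ÷ (113/9887) = 88983/113.
(97/12)³ = 912673/1728 falls short of 88983/113 but (97/12)⁴ = 88529281/20736 reaches it, so n = 4.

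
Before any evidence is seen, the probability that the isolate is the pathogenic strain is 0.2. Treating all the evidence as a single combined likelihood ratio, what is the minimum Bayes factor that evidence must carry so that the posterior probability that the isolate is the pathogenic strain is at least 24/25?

96

Prior odds = 0.2/0.8 = 0.25.
Target odds = 0.96/0.04 = 24.
Required Bayes factor = 24 ÷ 0.25 = 96.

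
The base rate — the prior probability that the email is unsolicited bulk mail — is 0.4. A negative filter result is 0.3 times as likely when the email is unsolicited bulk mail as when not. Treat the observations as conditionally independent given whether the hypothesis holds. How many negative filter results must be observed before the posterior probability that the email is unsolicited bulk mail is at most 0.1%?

6

Prior odds = 0.4/0.6 = 2/3.
Likelihood ratio per negative filter result = 0.3.
Target posterior odds = 0.001/0.999 = 1/999.
Require 0.3ⁿ ≤ 1/999 ÷ (2/3) = 1/666.
0.3⁵ = 243/100000 is still above 1/666 but 0.3⁶ = 729/1000000 is at or below it, so n = 6.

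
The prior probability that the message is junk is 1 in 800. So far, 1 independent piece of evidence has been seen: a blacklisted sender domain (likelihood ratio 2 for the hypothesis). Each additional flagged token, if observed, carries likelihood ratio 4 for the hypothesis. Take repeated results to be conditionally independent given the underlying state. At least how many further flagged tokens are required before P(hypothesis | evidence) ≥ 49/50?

Prior odds = 0.00125/0.99875 = 1/799.
Bayes factor of the evidence already in hand = 2.
Odds after that evidence = (1/799) × 2 = 2/799.
Target odds = 0.98/0.02 = 49.
Need 4ⁿ ≥ 49 ÷ (2/799) = 19575.5.
4⁷ = 16384 falls short of 19575.5 but 4⁸ = 65536 reaches it, so n = 8.

8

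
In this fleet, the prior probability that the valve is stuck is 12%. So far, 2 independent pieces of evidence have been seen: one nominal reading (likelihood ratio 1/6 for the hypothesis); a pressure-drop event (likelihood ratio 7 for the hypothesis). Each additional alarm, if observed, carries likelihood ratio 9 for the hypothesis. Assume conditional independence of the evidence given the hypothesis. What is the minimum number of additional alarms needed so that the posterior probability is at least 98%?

3

Prior odds = 0.12/0.88 = 3/22.
Combined Bayes factor of the evidence already in hand = (1/6) × 7 = 7/6.
Odds after that evidence = (3/22) × 7/6 = 7/44.
Target odds = 0.98/0.02 = 49.
Need 9ⁿ ≥ 49 ÷ (7/44) = 308.
9² = 81 falls short of 308 but 9³ = 729 reaches it, so n = 3.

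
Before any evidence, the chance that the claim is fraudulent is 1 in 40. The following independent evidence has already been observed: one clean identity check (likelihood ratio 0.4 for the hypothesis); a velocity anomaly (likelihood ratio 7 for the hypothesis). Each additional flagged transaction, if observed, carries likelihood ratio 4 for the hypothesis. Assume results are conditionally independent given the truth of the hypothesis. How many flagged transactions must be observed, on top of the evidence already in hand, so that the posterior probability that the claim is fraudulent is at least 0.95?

Prior odds = 0.025/0.975 = 1/39.
Combined Bayes factor of the evidence already in hand = 0.4 × 7 = 2.8.
Odds after that evidence = (1/39) × 2.8 = 14/195.
Target odds = 0.95/0.05 = 19.
Need 4ⁿ ≥ 19 ÷ (14/195) = 3705/14.
4⁴ = 256 falls short of 3705/14 but 4⁵ = 1024 reaches it, so n = 5.

5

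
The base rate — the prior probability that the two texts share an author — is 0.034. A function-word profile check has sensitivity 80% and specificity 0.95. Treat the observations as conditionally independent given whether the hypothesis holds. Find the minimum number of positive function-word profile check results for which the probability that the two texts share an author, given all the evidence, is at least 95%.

3

Prior odds = 0.034/0.966 = 17/483.
False-positive rate = 1 − 0.95 = 0.05; likelihood ratio of a positive = 0.8/0.05 = 16.
Target odds: 0.95 ÷ 0.05 = 19.
Need (17/483) × 16ⁿ ≥ 19, i.e. 16ⁿ ≥ 9177/17.
16² = 256 falls short of 9177/17 but 16³ = 4096 reaches it, so n = 3.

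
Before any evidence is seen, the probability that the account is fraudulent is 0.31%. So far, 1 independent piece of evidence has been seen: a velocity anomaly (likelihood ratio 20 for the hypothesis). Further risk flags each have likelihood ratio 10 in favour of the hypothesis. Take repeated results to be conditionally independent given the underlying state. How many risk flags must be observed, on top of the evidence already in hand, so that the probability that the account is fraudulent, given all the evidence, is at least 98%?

3

Prior odds = 0.0031/0.9969 = 31/9969.
Bayes factor of the evidence already in hand = 20.
Odds after that evidence = (31/9969) × 20 = 620/9969.
Target odds = 0.98/0.02 = 49.
Need 10ⁿ ≥ 49 ÷ (620/9969) = 488481/620.
10² = 100 falls short of 488481/620 but 10³ = 1000 reaches it, so n = 3.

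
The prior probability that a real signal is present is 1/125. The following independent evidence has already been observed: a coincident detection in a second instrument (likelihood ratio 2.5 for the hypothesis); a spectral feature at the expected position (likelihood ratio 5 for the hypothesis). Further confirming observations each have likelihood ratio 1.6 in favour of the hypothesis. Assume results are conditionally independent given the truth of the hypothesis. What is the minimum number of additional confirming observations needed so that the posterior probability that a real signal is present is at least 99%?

Prior odds = 0.008/0.992 = 1/124.
Combined Bayes factor of the evidence already in hand = 2.5 × 5 = 12.5.
Odds after that evidence = (1/124) × 12.5 = 25/248.
Target odds = 0.99/0.01 = 99.
Need 1.6ⁿ ≥ 99 ÷ (25/248) = 982.08.
1.6¹⁴ ≈720.576 falls short of 982.08 but 1.6¹⁵ ≈1152.92 reaches it, so n = 15.

15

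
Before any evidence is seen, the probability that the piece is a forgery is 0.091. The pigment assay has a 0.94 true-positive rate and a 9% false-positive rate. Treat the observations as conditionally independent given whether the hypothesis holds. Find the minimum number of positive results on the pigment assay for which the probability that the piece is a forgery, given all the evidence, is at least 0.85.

2

Prior odds: 0.091 ÷ 0.909 = 91/909.
Likelihood ratio of a positive result = 0.94/0.09 = 94/9.
Target odds: 0.85 ÷ 0.15 = 17/3.
Need (91/909) × (94/9)ⁿ ≥ 17/3, i.e. (94/9)ⁿ ≥ 5151/91.
(94/9)¹ = 94/9 falls short of 5151/91 but (94/9)² = 8836/81 reaches it, so n = 2.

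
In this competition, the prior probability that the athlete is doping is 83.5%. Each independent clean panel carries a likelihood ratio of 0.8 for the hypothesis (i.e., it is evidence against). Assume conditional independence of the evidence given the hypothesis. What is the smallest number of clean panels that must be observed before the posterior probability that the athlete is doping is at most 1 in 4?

13

Prior odds: 0.835 ÷ 0.165 = 167/33.
Likelihood ratio per clean panel = 0.8.
Target odds: 0.25 ÷ 0.75 = 1/3.
Need (167/33) × 0.8ⁿ ≤ 1/3, i.e. 0.8ⁿ ≤ 11/167.
0.8¹² = 16777216/244140625 is still above 11/167 but 0.8¹³ ≈0.0549756 is at or below it, so n = 13.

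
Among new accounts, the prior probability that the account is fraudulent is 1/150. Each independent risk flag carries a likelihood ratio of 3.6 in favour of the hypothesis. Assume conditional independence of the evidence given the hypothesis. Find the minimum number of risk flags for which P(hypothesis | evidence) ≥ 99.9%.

10

Prior odds: (1/150) ÷ (149/150) = 1/149.
Likelihood ratio per risk flag = 3.6.
Target posterior odds = 0.999/0.001 = 999.
Require 3.6ⁿ ≥ 999 ÷ (1/149) = 148851.
3.6⁹ ≈101560 falls short of 148851 but 3.6¹⁰ ≈365616 reaches it, so n = 10.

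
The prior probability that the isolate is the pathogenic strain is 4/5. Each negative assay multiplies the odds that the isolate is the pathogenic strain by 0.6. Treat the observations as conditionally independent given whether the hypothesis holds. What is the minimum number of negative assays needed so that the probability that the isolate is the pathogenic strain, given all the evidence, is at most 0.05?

Prior odds: 0.8 ÷ 0.2 = 4.
Likelihood ratio per negative assay = 0.6.
Target odds: 0.05 ÷ 0.95 = 1/19.
Need 4 × 0.6ⁿ ≤ 1/19, i.e. 0.6ⁿ ≤ 1/76.
0.6⁸ = 6561/390625 is still above 1/76 but 0.6⁹ = 19683/1953125 is at or below it, so n = 9.

9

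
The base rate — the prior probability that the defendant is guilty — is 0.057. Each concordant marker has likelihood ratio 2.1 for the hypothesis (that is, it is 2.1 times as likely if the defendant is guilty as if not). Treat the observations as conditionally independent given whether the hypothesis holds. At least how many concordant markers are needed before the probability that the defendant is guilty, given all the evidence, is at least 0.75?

Prior odds: 0.057 ÷ 0.943 = 57/943.
Likelihood ratio per concordant marker = 2.1.
Target odds: 0.75 ÷ 0.25 = 3.
Require 2.1ⁿ ≥ 3 ÷ (57/943) = 943/19.
2.1⁵ = 4084101/100000 falls short of 943/19 but 2.1⁶ = 85766121/1000000 reaches it, so n = 6.

6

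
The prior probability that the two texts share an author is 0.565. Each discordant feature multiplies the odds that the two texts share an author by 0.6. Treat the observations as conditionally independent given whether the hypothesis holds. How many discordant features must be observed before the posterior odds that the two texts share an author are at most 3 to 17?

Prior odds = 0.565/0.435 = 113/87.
Likelihood ratio per discordant feature = 0.6.
Target odds = 3/17.
Need (113/87) × 0.6ⁿ ≤ 3/17, i.e. 0.6ⁿ ≤ 261/1921.
0.6³ = 0.216 is still above 261/1921 but 0.6⁴ = 0.1296 is at or below it, so n = 4.

4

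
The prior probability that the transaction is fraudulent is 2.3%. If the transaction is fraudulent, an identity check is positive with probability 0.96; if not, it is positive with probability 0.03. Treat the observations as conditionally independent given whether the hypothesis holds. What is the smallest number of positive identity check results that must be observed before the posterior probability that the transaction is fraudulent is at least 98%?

3

Prior odds = 0.023/0.977 = 23/977.
Likelihood ratio of a positive = 0.96/0.03 = 32.
Target odds: 0.98 ÷ 0.02 = 49.
Need (23/977) × 32ⁿ ≥ 49, i.e. 32ⁿ ≥ 47873/23.
32² = 1024 falls short of 47873/23 but 32³ = 32768 reaches it, so n = 3.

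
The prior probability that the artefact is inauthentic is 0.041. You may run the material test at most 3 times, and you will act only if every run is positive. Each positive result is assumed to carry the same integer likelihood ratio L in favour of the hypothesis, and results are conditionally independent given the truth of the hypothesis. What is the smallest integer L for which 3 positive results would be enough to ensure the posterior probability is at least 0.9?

Prior odds = 0.041/0.959 = 41/959.
Target odds = 0.9/0.1 = 9.
Need L³ ≥ 9 ÷ (41/959) = 8631/41.
5³ = 125 < 8631/41 ≤ 216 = 6³, so L = 6.

6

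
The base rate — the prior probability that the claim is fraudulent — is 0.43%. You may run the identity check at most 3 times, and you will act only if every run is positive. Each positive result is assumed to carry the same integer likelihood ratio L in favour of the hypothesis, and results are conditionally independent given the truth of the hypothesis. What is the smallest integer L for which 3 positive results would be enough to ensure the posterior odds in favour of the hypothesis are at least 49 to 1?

Prior odds = 0.0043/0.9957 = 43/9957.
Target odds = 49.
Need L³ ≥ 49 ÷ (43/9957) = 487893/43.
22³ = 10648 < 487893/43 ≤ 12167 = 23³, so L = 23.

23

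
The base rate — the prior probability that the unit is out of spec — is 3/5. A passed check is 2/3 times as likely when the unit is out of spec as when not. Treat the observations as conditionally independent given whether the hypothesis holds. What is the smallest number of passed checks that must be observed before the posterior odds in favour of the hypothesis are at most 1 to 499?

17

Prior odds = 0.6/0.4 = 1.5.
Likelihood ratio per passed check = 2/3.
Target odds = 1/499.
Require (2/3)ⁿ ≤ 1/499 ÷ 1.5 = 2/1497.
(2/3)¹⁶ = 65536/43046721 is still above 2/1497 but (2/3)¹⁷ = 131072/129140163 is at or below it, so n = 17.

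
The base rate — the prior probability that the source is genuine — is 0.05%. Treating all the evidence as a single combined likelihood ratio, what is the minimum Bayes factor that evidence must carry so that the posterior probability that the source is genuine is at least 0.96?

Prior odds = 0.0005/0.9995 = 1/1999.
Target odds = 0.96/0.04 = 24.
Required Bayes factor = 24 ÷ (1/1999) = 47976.

47976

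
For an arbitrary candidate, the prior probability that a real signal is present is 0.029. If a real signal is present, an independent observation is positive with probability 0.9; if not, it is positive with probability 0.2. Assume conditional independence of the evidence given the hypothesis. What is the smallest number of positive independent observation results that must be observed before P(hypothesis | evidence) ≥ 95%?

5

Prior odds: 0.029 ÷ 0.971 = 29/971.
Likelihood ratio of a positive = 0.9/0.2 = 4.5.
Target odds: 0.95 ÷ 0.05 = 19.
Require 4.5ⁿ ≥ 19 ÷ (29/971) = 18449/29.
4.5⁴ = 410.0625 falls short of 18449/29 but 4.5⁵ = 1845.28125 reaches it, so n = 5.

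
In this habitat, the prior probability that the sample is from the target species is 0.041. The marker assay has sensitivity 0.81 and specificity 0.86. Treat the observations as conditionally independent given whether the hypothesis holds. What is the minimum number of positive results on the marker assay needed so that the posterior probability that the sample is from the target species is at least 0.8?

3

Prior odds = 0.041/0.959 = 41/959.
False-positive rate = 1 − 0.86 = 0.14; likelihood ratio of a positive = 0.81/0.14 = 81/14.
Target posterior odds = 0.8/0.2 = 4.
Need (41/959) × (81/14)ⁿ ≥ 4, i.e. (81/14)ⁿ ≥ 3836/41.
(81/14)² = 6561/196 falls short of 3836/41 but (81/14)³ = 531441/2744 reaches it, so n = 3.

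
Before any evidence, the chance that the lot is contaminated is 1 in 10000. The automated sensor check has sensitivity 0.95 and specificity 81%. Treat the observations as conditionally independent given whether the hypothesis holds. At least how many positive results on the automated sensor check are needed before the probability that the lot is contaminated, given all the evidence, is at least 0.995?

Prior odds: 0.0001 ÷ 0.9999 = 1/9999.
False-positive rate = 1 − 0.81 = 0.19; likelihood ratio of a positive = 0.95/0.19 = 5.
Target posterior odds = 0.995/0.005 = 199.
Require 5ⁿ ≥ 199 ÷ (1/9999) = 1989801.
5⁹ = 1953125 falls short of 1989801 but 5¹⁰ = 9765625 reaches it, so n = 10.

10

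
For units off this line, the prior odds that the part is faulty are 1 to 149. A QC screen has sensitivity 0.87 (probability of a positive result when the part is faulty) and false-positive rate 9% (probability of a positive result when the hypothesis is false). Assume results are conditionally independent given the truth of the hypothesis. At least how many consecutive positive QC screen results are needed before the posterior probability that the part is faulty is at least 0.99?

5

Prior odds = 1/149.
Likelihood ratio of a positive result = 0.87/0.09 = 29/3.
Target posterior odds = 0.99/0.01 = 99.
Require (29/3)ⁿ ≥ 99 ÷ (1/149) = 14751.
(29/3)⁴ = 707281/81 falls short of 14751 but (29/3)⁵ = 20511149/243 reaches it, so n = 5.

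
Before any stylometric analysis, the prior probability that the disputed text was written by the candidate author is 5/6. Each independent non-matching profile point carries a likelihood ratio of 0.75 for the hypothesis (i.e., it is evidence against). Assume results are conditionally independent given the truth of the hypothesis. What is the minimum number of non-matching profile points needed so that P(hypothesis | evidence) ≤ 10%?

14

Prior odds: (5/6) ÷ (1/6) = 5.
Likelihood ratio per non-matching profile point = 0.75.
Target odds: 0.1 ÷ 0.9 = 1/9.
Need 5 × 0.75ⁿ ≤ 1/9, i.e. 0.75ⁿ ≤ 1/45.
0.75¹³ = 1594323/67108864 is still above 1/45 but 0.75¹⁴ = 4782969/268435456 is at or below it, so n = 14.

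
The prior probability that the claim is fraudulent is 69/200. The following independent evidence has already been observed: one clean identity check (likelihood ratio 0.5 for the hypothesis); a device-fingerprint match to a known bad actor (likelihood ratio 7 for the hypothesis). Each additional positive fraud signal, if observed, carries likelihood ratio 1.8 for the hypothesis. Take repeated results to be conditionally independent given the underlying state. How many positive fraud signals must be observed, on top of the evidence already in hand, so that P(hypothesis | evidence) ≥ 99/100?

Prior odds = 0.345/0.655 = 69/131.
Combined Bayes factor of the evidence already in hand = 0.5 × 7 = 3.5.
Odds after that evidence = (69/131) × 3.5 = 483/262.
Target odds = 0.99/0.01 = 99.
Need 1.8ⁿ ≥ 99 ÷ (483/262) = 8646/161.
1.8⁶ = 531441/15625 falls short of 8646/161 but 1.8⁷ = 4782969/78125 reaches it, so n = 7.

7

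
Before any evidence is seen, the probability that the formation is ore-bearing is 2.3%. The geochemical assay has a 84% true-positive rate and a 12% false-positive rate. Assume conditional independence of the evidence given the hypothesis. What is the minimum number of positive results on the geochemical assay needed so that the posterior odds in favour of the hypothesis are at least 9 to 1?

4

Prior odds: 0.023 ÷ 0.977 = 23/977.
Likelihood ratio of a positive result = 0.84/0.12 = 7.
Target odds = 9.
Need (23/977) × 7ⁿ ≥ 9, i.e. 7ⁿ ≥ 8793/23.
7³ = 343 falls short of 8793/23 but 7⁴ = 2401 reaches it, so n = 4.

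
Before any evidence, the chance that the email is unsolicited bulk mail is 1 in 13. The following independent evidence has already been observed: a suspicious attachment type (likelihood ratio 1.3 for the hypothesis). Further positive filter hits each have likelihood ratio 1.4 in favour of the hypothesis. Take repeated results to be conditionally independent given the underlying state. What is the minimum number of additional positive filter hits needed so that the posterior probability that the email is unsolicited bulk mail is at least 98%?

19

Prior odds = (1/13)/(12/13) = 1/12.
Bayes factor of the evidence already in hand = 1.3.
Odds after that evidence = (1/12) × 1.3 = 13/120.
Target odds = 0.98/0.02 = 49.
Need 1.4ⁿ ≥ 49 ÷ (13/120) = 5880/13.
1.4¹⁸ ≈426.879 falls short of 5880/13 but 1.4¹⁹ ≈597.63 reaches it, so n = 19.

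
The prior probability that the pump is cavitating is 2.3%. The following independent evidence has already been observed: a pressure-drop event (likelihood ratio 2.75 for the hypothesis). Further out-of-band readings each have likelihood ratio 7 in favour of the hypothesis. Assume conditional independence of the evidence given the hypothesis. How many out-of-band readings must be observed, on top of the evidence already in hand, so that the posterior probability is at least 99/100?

Prior odds = 0.023/0.977 = 23/977.
Bayes factor of the evidence already in hand = 2.75.
Odds after that evidence = (23/977) × 2.75 = 253/3908.
Target odds = 0.99/0.01 = 99.
Need 7ⁿ ≥ 99 ÷ (253/3908) = 35172/23.
7³ = 343 falls short of 35172/23 but 7⁴ = 2401 reaches it, so n = 4.

4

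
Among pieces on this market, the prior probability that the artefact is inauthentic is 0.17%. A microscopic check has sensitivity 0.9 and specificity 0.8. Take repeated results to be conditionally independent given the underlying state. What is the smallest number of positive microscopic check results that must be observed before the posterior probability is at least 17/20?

Prior odds: 0.0017 ÷ 0.9983 = 17/9983.
False-positive rate = 1 − 0.8 = 0.2; likelihood ratio of a positive = 0.9/0.2 = 4.5.
Target posterior odds = 0.85/0.15 = 17/3.
Need (17/9983) × 4.5ⁿ ≥ 17/3, i.e. 4.5ⁿ ≥ 9983/3.
4.5⁵ = 1845.28125 falls short of 9983/3 but 4.5⁶ = 8303.765625 reaches it, so n = 6.

6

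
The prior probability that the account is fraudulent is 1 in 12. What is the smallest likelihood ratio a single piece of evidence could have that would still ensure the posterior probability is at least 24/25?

Prior odds = (1/12)/(11/12) = 1/11.
Target odds = 0.96/0.04 = 24.
Required Bayes factor = 24 ÷ (1/11) = 264.

264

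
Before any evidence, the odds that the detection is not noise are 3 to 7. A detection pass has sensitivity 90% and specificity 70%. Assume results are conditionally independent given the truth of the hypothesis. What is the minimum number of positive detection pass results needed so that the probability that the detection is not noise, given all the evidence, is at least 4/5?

Prior odds = 3/7.
False-positive rate = 1 − 0.7 = 0.3; likelihood ratio of a positive = 0.9/0.3 = 3.
Target odds: 0.8 ÷ 0.2 = 4.
Require 3ⁿ ≥ 4 ÷ (3/7) = 28/3.
3² = 9 falls short of 28/3 but 3³ = 27 reaches it, so n = 3.

3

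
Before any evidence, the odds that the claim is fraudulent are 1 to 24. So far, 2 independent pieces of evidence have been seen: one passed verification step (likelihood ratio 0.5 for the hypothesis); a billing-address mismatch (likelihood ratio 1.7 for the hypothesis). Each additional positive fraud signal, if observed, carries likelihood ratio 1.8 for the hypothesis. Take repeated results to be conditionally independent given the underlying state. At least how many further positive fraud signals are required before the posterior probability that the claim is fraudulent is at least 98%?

13

Prior odds = 1/24.
Combined Bayes factor of the evidence already in hand = 0.5 × 1.7 = 0.85.
Odds after that evidence = (1/24) × 0.85 = 17/480.
Target odds = 0.98/0.02 = 49.
Need 1.8ⁿ ≥ 49 ÷ (17/480) = 23520/17.
1.8¹² ≈1156.83 falls short of 23520/17 but 1.8¹³ ≈2082.3 reaches it, so n = 13.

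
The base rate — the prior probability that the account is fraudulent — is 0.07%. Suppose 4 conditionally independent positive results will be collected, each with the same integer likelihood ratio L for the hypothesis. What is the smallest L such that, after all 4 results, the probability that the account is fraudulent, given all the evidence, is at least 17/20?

Prior odds = 0.0007/0.9993 = 7/9993.
Target odds = 0.85/0.15 = 17/3.
Need L⁴ ≥ 17/3 ÷ (7/9993) = 56627/7.
9⁴ = 6561 < 56627/7 ≤ 10000 = 10⁴, so L = 10.

10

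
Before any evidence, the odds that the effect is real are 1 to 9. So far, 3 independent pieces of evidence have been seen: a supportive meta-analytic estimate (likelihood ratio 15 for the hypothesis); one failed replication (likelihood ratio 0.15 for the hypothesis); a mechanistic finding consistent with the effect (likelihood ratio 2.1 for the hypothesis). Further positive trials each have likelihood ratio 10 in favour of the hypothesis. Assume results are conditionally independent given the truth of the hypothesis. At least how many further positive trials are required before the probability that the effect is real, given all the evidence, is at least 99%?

Prior odds = 1/9.
Combined Bayes factor of the evidence already in hand = 15 × 0.15 × 2.1 = 4.725.
Odds after that evidence = (1/9) × 4.725 = 0.525.
Target odds = 0.99/0.01 = 99.
Need 10ⁿ ≥ 99 ÷ 0.525 = 1320/7.
10² = 100 falls short of 1320/7 but 10³ = 1000 reaches it, so n = 3.

3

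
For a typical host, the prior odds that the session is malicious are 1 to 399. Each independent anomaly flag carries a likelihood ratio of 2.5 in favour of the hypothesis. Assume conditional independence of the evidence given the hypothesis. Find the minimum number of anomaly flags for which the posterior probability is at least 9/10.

9

Prior odds = 1/399.
Likelihood ratio per anomaly flag = 2.5.
Target posterior odds = 0.9/0.1 = 9.
Need (1/399) × 2.5ⁿ ≥ 9, i.e. 2.5ⁿ ≥ 3591.
2.5⁸ = 390625/256 falls short of 3591 but 2.5⁹ = 1953125/512 reaches it, so n = 9.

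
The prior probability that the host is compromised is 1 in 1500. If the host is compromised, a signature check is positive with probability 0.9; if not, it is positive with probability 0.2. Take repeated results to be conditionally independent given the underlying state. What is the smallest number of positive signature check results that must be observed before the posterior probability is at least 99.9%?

Prior odds = (1/1500)/(1499/1500) = 1/1499.
Likelihood ratio of a positive = 0.9/0.2 = 4.5.
Target posterior odds = 0.999/0.001 = 999.
Need (1/1499) × 4.5ⁿ ≥ 999, i.e. 4.5ⁿ ≥ 1497501.
4.5⁹ = 387420489/512 falls short of 1497501 but 4.5¹⁰ ≈3.40506e+06 reaches it, so n = 10.

10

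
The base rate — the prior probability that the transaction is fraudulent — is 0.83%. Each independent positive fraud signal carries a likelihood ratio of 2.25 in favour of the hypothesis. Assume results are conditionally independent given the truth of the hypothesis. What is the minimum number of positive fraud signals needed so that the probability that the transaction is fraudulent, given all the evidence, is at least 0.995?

13

Prior odds = 0.0083/0.9917 = 83/9917.
Likelihood ratio per positive fraud signal = 2.25.
Target posterior odds = 0.995/0.005 = 199.
Need (83/9917) × 2.25ⁿ ≥ 199, i.e. 2.25ⁿ ≥ 1973483/83.
2.25¹² ≈16834.1 falls short of 1973483/83 but 2.25¹³ ≈37876.8 reaches it, so n = 13.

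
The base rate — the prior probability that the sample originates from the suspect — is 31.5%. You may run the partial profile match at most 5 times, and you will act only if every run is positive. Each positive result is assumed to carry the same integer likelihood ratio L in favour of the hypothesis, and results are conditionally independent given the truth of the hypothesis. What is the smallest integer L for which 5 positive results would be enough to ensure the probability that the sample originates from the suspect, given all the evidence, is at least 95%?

Prior odds = 0.315/0.685 = 63/137.
Target odds = 0.95/0.05 = 19.
Need L⁵ ≥ 19 ÷ (63/137) = 2603/63.
2⁵ = 32 < 2603/63 ≤ 243 = 3⁵, so L = 3.

3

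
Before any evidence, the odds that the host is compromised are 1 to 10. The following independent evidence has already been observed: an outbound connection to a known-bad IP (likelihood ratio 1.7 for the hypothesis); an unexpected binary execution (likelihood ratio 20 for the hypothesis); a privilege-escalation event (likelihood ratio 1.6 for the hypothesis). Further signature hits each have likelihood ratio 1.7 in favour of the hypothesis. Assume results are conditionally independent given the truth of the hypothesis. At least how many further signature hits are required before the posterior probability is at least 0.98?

5

Prior odds = 0.1.
Combined Bayes factor of the evidence already in hand = 1.7 × 20 × 1.6 = 54.4.
Odds after that evidence = 0.1 × 54.4 = 5.44.
Target odds = 0.98/0.02 = 49.
Need 1.7ⁿ ≥ 49 ÷ 5.44 = 1225/136.
1.7⁴ = 8.3521 falls short of 1225/136 but 1.7⁵ = 1419857/100000 reaches it, so n = 5.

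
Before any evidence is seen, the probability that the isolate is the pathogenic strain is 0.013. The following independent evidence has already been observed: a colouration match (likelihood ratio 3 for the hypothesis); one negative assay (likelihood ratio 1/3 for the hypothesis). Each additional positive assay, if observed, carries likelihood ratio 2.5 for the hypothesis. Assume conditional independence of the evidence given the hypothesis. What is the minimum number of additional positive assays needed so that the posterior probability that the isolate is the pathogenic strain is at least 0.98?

9

Prior odds = 0.013/0.987 = 13/987.
Combined Bayes factor of the evidence already in hand = 3 × (1/3) = 1.
Odds after that evidence = (13/987) × 1 = 13/987.
Target odds = 0.98/0.02 = 49.
Need 2.5ⁿ ≥ 49 ÷ (13/987) = 48363/13.
2.5⁸ = 390625/256 falls short of 48363/13 but 2.5⁹ = 1953125/512 reaches it, so n = 9.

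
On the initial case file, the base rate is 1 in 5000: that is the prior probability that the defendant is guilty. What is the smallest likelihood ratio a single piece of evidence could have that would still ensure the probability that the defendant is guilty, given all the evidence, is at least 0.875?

Prior odds = 0.0002/0.9998 = 1/4999.
Target odds = 0.875/0.125 = 7.
Required Bayes factor = 7 ÷ (1/4999) = 34993.

34993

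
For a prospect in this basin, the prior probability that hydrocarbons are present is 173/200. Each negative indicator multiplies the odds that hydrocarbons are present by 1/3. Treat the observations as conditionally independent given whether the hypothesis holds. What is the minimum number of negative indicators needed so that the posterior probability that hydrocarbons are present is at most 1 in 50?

6

Prior odds: 0.865 ÷ 0.135 = 173/27.
Likelihood ratio per negative indicator = 1/3.
Target posterior odds = 0.02/0.98 = 1/49.
Require (1/3)ⁿ ≤ 1/49 ÷ (173/27) = 27/8477.
(1/3)⁵ = 1/243 is still above 27/8477 but (1/3)⁶ = 1/729 is at or below it, so n = 6.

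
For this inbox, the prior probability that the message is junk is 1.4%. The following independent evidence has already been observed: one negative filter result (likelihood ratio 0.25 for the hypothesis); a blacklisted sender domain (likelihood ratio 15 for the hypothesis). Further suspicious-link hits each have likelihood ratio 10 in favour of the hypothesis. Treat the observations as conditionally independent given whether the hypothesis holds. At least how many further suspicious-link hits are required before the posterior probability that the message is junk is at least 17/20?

3

Prior odds = 0.014/0.986 = 7/493.
Combined Bayes factor of the evidence already in hand = 0.25 × 15 = 3.75.
Odds after that evidence = (7/493) × 3.75 = 105/1972.
Target odds = 0.85/0.15 = 17/3.
Need 10ⁿ ≥ 17/3 ÷ (105/1972) = 33524/315.
10² = 100 falls short of 33524/315 but 10³ = 1000 reaches it, so n = 3.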